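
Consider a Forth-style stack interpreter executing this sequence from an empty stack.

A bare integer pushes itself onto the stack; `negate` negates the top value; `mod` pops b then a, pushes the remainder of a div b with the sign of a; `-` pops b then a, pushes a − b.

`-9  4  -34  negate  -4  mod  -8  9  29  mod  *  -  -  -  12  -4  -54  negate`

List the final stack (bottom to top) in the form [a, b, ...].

[61, 12, -4, 54]

-9      -9
4       -9 4
-34     -9 4 -34
negate  -9 4 34
-4      -9 4 34 -4
mod     -9 4 2
-8      -9 4 2 -8
9       -9 4 2 -8 9
29      -9 4 2 -8 9 29
mod     -9 4 2 -8 9
*       -9 4 2 -72
-       -9 4 74
-       -9 -70
-       61
12      61 12
-4      61 12 -4
-54     61 12 -4 -54
negate  61 12 -4 54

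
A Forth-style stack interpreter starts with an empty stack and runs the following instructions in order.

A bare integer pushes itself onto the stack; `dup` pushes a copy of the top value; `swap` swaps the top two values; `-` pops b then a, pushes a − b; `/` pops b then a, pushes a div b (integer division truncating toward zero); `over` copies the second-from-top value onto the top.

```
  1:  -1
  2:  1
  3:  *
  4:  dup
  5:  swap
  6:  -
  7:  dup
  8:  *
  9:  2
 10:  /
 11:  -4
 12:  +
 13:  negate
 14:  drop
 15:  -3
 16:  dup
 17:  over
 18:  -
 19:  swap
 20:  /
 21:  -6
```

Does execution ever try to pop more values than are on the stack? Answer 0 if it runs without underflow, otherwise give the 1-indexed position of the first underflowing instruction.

0

-1     -> -1
1      -> -1 1
*      -> -1
dup    -> -1 -1
swap   -> -1 -1
-      -> 0
dup    -> 0 0
*      -> 0
2      -> 0 2
/      -> 0
-4     -> 0 -4
+      -> -4
negate -> 4
drop   -> (empty)
-3     -> -3
dup    -> -3 -3
over   -> -3 -3 -3
-      -> -3 0
swap   -> 0 -3
/      -> 0
-6     -> 0 -6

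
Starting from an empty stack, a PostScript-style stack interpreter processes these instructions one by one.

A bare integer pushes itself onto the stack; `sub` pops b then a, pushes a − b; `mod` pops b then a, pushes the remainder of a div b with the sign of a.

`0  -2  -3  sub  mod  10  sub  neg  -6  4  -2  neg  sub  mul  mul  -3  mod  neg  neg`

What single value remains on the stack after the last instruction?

0    0
-2   0 -2
-3   0 -2 -3
sub  0 1
mod  0
10   0 10
sub  -10
neg  10
-6   10 -6
4    10 -6 4
-2   10 -6 4 -2
neg  10 -6 4 2
sub  10 -6 2
mul  10 -12
mul  -120
-3   -120 -3
mod  0
neg  0
neg  0

0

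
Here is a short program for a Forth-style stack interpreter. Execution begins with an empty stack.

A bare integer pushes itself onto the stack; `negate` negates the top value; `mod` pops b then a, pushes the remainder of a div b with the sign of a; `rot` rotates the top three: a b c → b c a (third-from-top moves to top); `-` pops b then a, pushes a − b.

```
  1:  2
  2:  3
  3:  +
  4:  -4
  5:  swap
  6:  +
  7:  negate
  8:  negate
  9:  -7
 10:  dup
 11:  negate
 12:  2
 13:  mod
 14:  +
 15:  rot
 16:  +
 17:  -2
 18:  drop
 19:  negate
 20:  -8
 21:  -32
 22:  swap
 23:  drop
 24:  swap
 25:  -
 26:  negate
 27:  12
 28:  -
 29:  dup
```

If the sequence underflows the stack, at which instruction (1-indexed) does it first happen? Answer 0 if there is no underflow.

15

2       [2]
3       [2, 3]
+       [5]
-4      [5, -4]
swap    [-4, 5]
+       [1]
negate  [-1]
negate  [1]
-7      [1, -7]
dup     [1, -7, -7]
negate  [1, -7, 7]
2       [1, -7, 7, 2]
mod     [1, -7, 1]
+       [1, -6]
rot  — needs 3 operands, stack has 2 → underflow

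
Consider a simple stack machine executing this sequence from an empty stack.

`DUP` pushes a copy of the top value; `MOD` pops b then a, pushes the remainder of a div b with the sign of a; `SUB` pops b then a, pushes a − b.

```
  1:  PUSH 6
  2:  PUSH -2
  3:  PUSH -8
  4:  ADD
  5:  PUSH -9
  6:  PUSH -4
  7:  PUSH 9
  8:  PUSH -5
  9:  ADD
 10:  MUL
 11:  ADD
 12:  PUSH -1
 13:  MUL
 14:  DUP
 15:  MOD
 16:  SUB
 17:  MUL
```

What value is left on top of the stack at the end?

PUSH 6  → [6]
PUSH -2 → [6, -2]
PUSH -8 → [6, -2, -8]
ADD     → [6, -10]
PUSH -9 → [6, -10, -9]
PUSH -4 → [6, -10, -9, -4]
PUSH 9  → [6, -10, -9, -4, 9]
PUSH -5 → [6, -10, -9, -4, 9, -5]
ADD     → [6, -10, -9, -4, 4]
MUL     → [6, -10, -9, -16]
ADD     → [6, -10, -25]
PUSH -1 → [6, -10, -25, -1]
MUL     → [6, -10, 25]
DUP     → [6, -10, 25, 25]
MOD     → [6, -10, 0]
SUB     → [6, -10]
MUL     → [-60]

-60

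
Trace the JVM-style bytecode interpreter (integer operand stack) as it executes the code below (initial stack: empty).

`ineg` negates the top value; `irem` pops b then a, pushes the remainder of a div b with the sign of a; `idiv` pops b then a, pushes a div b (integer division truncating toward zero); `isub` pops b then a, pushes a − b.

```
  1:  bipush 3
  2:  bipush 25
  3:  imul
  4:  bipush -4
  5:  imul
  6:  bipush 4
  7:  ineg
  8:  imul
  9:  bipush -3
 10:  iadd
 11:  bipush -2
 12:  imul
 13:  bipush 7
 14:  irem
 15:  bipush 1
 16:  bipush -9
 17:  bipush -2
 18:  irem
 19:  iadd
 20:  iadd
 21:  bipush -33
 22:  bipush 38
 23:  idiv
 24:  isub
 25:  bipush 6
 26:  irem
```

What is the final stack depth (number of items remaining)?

bipush 3   -> 3
bipush 25  -> 3 25
imul       -> 75
bipush -4  -> 75 -4
imul       -> -300
bipush 4   -> -300 4
ineg       -> -300 -4
imul       -> 1200
bipush -3  -> 1200 -3
iadd       -> 1197
bipush -2  -> 1197 -2
imul       -> -2394
bipush 7   -> -2394 7
irem       -> 0
bipush 1   -> 0 1
bipush -9  -> 0 1 -9
bipush -2  -> 0 1 -9 -2
irem       -> 0 1 -1
iadd       -> 0 0
iadd       -> 0
bipush -33 -> 0 -33
bipush 38  -> 0 -33 38
idiv       -> 0 0
isub       -> 0
bipush 6   -> 0 6
irem       -> 0

1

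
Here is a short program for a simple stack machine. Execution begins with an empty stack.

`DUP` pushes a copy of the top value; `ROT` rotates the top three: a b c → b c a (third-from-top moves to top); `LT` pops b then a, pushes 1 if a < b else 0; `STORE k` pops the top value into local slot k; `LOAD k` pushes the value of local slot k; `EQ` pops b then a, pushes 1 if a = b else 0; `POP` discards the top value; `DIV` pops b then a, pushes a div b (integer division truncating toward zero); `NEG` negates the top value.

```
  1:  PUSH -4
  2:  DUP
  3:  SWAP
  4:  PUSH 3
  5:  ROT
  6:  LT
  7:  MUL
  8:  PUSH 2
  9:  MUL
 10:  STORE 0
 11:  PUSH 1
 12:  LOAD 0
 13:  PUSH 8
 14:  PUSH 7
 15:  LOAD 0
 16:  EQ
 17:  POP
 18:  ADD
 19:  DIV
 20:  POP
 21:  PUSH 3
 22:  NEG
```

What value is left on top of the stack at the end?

-3

PUSH -4 -> [-4]
DUP     -> [-4, -4]
SWAP    -> [-4, -4]
PUSH 3  -> [-4, -4, 3]
ROT     -> [-4, 3, -4]
LT      -> [-4, 0]
MUL     -> [0]
PUSH 2  -> [0, 2]
MUL     -> [0]
STORE 0 -> []
PUSH 1  -> [1]
LOAD 0  -> [1, 0]
PUSH 8  -> [1, 0, 8]
PUSH 7  -> [1, 0, 8, 7]
LOAD 0  -> [1, 0, 8, 7, 0]
EQ      -> [1, 0, 8, 0]
POP     -> [1, 0, 8]
ADD     -> [1, 8]
DIV     -> [0]
POP     -> []
PUSH 3  -> [3]
NEG     -> [-3]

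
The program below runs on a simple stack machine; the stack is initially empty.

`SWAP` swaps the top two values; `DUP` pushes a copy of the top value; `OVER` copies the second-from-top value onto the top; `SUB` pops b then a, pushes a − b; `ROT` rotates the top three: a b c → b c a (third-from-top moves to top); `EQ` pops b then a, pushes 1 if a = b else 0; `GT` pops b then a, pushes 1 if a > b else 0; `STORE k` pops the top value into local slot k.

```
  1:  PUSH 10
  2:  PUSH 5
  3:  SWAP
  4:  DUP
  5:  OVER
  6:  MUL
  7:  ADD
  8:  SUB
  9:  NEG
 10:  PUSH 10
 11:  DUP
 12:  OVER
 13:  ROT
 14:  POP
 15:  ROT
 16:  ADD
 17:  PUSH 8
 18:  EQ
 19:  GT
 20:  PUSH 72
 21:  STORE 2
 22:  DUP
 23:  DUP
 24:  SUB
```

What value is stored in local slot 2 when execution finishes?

72

PUSH 10  [10]
PUSH 5   [10, 5]
SWAP     [5, 10]
DUP      [5, 10, 10]
OVER     [5, 10, 10, 10]
MUL      [5, 10, 100]
ADD      [5, 110]
SUB      [-105]
NEG      [105]
PUSH 10  [105, 10]
DUP      [105, 10, 10]
OVER     [105, 10, 10, 10]
ROT      [105, 10, 10, 10]
POP      [105, 10, 10]
ROT      [10, 10, 105]
ADD      [10, 115]
PUSH 8   [10, 115, 8]
EQ       [10, 0]
GT       [1]
PUSH 72  [1, 72]
STORE 2  [1]
DUP      [1, 1]
DUP      [1, 1, 1]
SUB      [1, 0]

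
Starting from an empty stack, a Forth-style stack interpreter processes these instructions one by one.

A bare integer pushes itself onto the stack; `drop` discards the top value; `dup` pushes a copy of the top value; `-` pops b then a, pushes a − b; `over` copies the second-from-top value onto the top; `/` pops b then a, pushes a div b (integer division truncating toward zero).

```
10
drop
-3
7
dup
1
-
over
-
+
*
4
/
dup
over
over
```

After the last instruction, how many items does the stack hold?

10    [10]
drop  []
-3    [-3]
7     [-3, 7]
dup   [-3, 7, 7]
1     [-3, 7, 7, 1]
-     [-3, 7, 6]
over  [-3, 7, 6, 7]
-     [-3, 7, -1]
+     [-3, 6]
*     [-18]
4     [-18, 4]
/     [-4]
dup   [-4, -4]
over  [-4, -4, -4]
over  [-4, -4, -4, -4]

4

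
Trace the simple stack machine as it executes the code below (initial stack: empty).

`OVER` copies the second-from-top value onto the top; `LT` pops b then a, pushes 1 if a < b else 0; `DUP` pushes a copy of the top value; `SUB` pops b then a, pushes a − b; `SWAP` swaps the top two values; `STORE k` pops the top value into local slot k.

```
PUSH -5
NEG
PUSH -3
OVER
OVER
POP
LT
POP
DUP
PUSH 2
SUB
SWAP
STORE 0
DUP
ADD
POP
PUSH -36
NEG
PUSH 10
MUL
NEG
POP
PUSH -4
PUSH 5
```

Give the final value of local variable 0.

5

PUSH -5  -> -5
NEG      -> 5
PUSH -3  -> 5 -3
OVER     -> 5 -3 5
OVER     -> 5 -3 5 -3
POP      -> 5 -3 5
LT       -> 5 1
POP      -> 5
DUP      -> 5 5
PUSH 2   -> 5 5 2
SUB      -> 5 3
SWAP     -> 3 5
STORE 0  -> 3
DUP      -> 3 3
ADD      -> 6
POP      -> (empty)
PUSH -36 -> -36
NEG      -> 36
PUSH 10  -> 36 10
MUL      -> 360
NEG      -> -360
POP      -> (empty)
PUSH -4  -> -4
PUSH 5   -> -4 5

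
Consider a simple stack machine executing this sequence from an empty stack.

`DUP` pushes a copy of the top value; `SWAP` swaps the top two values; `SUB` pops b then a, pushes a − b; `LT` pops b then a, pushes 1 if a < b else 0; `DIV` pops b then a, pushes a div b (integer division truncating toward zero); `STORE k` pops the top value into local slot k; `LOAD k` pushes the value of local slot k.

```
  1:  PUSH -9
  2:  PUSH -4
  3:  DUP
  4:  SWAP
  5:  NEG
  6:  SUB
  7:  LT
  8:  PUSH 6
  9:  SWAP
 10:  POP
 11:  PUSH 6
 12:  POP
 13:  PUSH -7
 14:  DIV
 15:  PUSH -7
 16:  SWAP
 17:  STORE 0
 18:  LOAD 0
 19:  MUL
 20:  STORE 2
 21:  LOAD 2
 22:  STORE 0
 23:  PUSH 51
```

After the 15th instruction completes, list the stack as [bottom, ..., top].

[0, -7]

PUSH -9 : -9
PUSH -4 : -9 -4
DUP     : -9 -4 -4
SWAP    : -9 -4 -4
NEG     : -9 -4 4
SUB     : -9 -8
LT      : 1
PUSH 6  : 1 6
SWAP    : 6 1
POP     : 6
PUSH 6  : 6 6
POP     : 6
PUSH -7 : 6 -7
DIV     : 0
PUSH -7 : 0 -7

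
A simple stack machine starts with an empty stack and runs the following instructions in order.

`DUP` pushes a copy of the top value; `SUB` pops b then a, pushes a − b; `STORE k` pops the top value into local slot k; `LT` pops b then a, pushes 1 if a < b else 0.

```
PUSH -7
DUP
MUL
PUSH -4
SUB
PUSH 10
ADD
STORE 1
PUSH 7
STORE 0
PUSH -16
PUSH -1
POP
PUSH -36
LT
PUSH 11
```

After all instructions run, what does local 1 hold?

PUSH -7  → -7
DUP      → -7 -7
MUL      → 49
PUSH -4  → 49 -4
SUB      → 53
PUSH 10  → 53 10
ADD      → 63
STORE 1  → (empty)
PUSH 7   → 7
STORE 0  → (empty)
PUSH -16 → -16
PUSH -1  → -16 -1
POP      → -16
PUSH -36 → -16 -36
LT       → 0
PUSH 11  → 0 11

63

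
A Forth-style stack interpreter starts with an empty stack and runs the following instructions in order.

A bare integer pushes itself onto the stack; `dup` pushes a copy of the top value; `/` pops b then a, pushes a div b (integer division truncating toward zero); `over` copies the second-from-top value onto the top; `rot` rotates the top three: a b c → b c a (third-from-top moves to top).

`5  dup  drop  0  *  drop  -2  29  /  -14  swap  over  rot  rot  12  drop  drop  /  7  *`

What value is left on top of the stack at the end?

7

5    : 5
dup  : 5 5
drop : 5
0    : 5 0
*    : 0
drop : (empty)
-2   : -2
29   : -2 29
/    : 0
-14  : 0 -14
swap : -14 0
over : -14 0 -14
rot  : 0 -14 -14
rot  : -14 -14 0
12   : -14 -14 0 12
drop : -14 -14 0
drop : -14 -14
/    : 1
7    : 1 7
*    : 7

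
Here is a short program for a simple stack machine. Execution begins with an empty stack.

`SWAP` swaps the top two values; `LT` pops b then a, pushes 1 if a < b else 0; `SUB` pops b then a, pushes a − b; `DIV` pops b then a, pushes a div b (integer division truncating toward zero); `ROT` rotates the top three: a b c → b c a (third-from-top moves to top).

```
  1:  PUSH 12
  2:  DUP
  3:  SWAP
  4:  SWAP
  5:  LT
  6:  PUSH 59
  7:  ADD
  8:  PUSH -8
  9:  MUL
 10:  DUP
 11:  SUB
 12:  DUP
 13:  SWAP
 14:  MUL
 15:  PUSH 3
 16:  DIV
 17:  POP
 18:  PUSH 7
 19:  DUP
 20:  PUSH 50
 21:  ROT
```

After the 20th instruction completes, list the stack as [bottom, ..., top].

[7, 7, 50]

PUSH 12 : 12
DUP     : 12 12
SWAP    : 12 12
SWAP    : 12 12
LT      : 0
PUSH 59 : 0 59
ADD     : 59
PUSH -8 : 59 -8
MUL     : -472
DUP     : -472 -472
SUB     : 0
DUP     : 0 0
SWAP    : 0 0
MUL     : 0
PUSH 3  : 0 3
DIV     : 0
POP     : (empty)
PUSH 7  : 7
DUP     : 7 7
PUSH 50 : 7 7 50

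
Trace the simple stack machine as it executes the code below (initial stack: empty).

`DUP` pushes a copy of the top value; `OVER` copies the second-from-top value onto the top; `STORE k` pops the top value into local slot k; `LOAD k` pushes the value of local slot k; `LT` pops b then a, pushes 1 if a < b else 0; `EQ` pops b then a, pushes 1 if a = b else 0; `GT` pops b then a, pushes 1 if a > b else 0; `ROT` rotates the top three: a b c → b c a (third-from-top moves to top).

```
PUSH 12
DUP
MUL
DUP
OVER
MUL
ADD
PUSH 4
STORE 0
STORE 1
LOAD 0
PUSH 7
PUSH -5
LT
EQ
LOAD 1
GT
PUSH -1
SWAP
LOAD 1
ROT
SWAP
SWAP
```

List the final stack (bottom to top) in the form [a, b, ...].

PUSH 12 → 12
DUP     → 12 12
MUL     → 144
DUP     → 144 144
OVER    → 144 144 144
MUL     → 144 20736
ADD     → 20880
PUSH 4  → 20880 4
STORE 0 → 20880
STORE 1 → (empty)
LOAD 0  → 4
PUSH 7  → 4 7
PUSH -5 → 4 7 -5
LT      → 4 0
EQ      → 0
LOAD 1  → 0 20880
GT      → 0
PUSH -1 → 0 -1
SWAP    → -1 0
LOAD 1  → -1 0 20880
ROT     → 0 20880 -1
SWAP    → 0 -1 20880
SWAP    → 0 20880 -1

[0, 20880, -1]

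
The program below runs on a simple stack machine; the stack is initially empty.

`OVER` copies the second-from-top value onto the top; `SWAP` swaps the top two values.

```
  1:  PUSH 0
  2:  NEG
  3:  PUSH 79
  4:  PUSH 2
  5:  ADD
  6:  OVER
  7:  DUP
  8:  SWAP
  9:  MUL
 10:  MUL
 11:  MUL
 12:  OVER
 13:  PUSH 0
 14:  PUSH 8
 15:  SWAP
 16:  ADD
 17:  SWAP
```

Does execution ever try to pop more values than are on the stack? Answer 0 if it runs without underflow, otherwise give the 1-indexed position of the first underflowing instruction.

PUSH 0  : [0]
NEG     : [0]
PUSH 79 : [0, 79]
PUSH 2  : [0, 79, 2]
ADD     : [0, 81]
OVER    : [0, 81, 0]
DUP     : [0, 81, 0, 0]
SWAP    : [0, 81, 0, 0]
MUL     : [0, 81, 0]
MUL     : [0, 0]
MUL     : [0]
OVER  — needs 2 operands, stack has 1 → underflow

12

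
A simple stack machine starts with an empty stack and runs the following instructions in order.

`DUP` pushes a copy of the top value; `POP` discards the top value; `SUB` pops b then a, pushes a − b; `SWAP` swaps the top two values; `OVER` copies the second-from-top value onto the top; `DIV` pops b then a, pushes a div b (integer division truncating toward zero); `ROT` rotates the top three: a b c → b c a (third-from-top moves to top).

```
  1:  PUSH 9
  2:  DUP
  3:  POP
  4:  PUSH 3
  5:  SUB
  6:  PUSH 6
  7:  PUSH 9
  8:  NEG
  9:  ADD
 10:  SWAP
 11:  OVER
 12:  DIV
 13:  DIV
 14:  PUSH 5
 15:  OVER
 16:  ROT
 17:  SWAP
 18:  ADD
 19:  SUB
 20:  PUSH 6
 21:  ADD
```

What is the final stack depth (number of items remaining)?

1

PUSH 9 : 9
DUP    : 9 9
POP    : 9
PUSH 3 : 9 3
SUB    : 6
PUSH 6 : 6 6
PUSH 9 : 6 6 9
NEG    : 6 6 -9
ADD    : 6 -3
SWAP   : -3 6
OVER   : -3 6 -3
DIV    : -3 -2
DIV    : 1
PUSH 5 : 1 5
OVER   : 1 5 1
ROT    : 5 1 1
SWAP   : 5 1 1
ADD    : 5 2
SUB    : 3
PUSH 6 : 3 6
ADD    : 9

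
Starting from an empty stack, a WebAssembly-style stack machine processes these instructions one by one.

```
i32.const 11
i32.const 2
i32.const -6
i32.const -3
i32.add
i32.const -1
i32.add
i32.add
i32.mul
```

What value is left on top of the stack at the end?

-88

i32.const 11 : [11]
i32.const 2  : [11, 2]
i32.const -6 : [11, 2, -6]
i32.const -3 : [11, 2, -6, -3]
i32.add      : [11, 2, -9]
i32.const -1 : [11, 2, -9, -1]
i32.add      : [11, 2, -10]
i32.add      : [11, -8]
i32.mul      : [-88]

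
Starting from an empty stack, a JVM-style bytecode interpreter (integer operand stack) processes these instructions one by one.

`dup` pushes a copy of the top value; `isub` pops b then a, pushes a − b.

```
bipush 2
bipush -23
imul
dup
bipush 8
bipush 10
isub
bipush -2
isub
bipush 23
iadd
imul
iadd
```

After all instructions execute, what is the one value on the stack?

-1104

bipush 2    2
bipush -23  2 -23
imul        -46
dup         -46 -46
bipush 8    -46 -46 8
bipush 10   -46 -46 8 10
isub        -46 -46 -2
bipush -2   -46 -46 -2 -2
isub        -46 -46 0
bipush 23   -46 -46 0 23
iadd        -46 -46 23
imul        -46 -1058
iadd        -1104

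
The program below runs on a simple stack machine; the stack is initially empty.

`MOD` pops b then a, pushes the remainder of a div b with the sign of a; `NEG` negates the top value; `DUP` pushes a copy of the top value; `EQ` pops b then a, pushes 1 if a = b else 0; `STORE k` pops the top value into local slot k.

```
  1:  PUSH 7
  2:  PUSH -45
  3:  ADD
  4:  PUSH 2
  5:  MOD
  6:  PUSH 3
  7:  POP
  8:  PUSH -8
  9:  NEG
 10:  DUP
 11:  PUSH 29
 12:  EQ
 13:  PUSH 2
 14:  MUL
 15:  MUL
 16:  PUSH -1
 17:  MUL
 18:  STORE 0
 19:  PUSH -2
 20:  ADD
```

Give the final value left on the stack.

-2

PUSH 7   → 7
PUSH -45 → 7 -45
ADD      → -38
PUSH 2   → -38 2
MOD      → 0
PUSH 3   → 0 3
POP      → 0
PUSH -8  → 0 -8
NEG      → 0 8
DUP      → 0 8 8
PUSH 29  → 0 8 8 29
EQ       → 0 8 0
PUSH 2   → 0 8 0 2
MUL      → 0 8 0
MUL      → 0 0
PUSH -1  → 0 0 -1
MUL      → 0 0
STORE 0  → 0
PUSH -2  → 0 -2
ADD      → -2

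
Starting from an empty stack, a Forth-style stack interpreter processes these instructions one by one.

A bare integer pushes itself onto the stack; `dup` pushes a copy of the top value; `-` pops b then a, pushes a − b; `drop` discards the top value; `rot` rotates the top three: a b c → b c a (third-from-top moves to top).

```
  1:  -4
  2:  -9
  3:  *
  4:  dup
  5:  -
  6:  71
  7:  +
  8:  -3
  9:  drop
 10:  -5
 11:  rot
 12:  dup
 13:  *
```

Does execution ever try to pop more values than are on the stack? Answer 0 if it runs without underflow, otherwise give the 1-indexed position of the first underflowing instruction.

11

-4   -> -4
-9   -> -4 -9
*    -> 36
dup  -> 36 36
-    -> 0
71   -> 0 71
+    -> 71
-3   -> 71 -3
drop -> 71
-5   -> 71 -5
rot  — needs 3 operands, stack has 2 → underflow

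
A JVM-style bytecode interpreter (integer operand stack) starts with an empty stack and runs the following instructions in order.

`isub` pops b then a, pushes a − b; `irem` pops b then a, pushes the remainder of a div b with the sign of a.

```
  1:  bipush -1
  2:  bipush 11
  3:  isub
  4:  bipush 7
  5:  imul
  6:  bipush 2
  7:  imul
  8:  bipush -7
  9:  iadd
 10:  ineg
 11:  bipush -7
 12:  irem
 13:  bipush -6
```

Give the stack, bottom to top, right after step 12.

[0]

bipush -1 : -1
bipush 11 : -1 11
isub      : -12
bipush 7  : -12 7
imul      : -84
bipush 2  : -84 2
imul      : -168
bipush -7 : -168 -7
iadd      : -175
ineg      : 175
bipush -7 : 175 -7
irem      : 0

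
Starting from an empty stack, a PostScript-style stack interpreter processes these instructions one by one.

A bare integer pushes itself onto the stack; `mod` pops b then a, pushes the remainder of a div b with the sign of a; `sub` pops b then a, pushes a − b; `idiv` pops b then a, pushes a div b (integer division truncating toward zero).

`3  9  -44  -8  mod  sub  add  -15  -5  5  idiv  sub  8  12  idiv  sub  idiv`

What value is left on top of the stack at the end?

3     [3]
9     [3, 9]
-44   [3, 9, -44]
-8    [3, 9, -44, -8]
mod   [3, 9, -4]
sub   [3, 13]
add   [16]
-15   [16, -15]
-5    [16, -15, -5]
5     [16, -15, -5, 5]
idiv  [16, -15, -1]
sub   [16, -14]
8     [16, -14, 8]
12    [16, -14, 8, 12]
idiv  [16, -14, 0]
sub   [16, -14]
idiv  [-1]

-1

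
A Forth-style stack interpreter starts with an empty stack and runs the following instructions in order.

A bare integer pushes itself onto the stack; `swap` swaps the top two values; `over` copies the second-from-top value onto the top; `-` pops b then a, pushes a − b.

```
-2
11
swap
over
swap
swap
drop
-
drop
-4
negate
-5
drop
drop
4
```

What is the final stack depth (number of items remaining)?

-2     : [-2]
11     : [-2, 11]
swap   : [11, -2]
over   : [11, -2, 11]
swap   : [11, 11, -2]
swap   : [11, -2, 11]
drop   : [11, -2]
-      : [13]
drop   : []
-4     : [-4]
negate : [4]
-5     : [4, -5]
drop   : [4]
drop   : []
4      : [4]

1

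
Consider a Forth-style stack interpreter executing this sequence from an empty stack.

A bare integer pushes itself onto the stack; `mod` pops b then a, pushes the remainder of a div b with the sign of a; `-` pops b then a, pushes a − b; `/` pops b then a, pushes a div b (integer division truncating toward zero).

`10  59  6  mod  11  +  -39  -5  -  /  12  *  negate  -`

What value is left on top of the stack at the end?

10

10     -> 10
59     -> 10 59
6      -> 10 59 6
mod    -> 10 5
11     -> 10 5 11
+      -> 10 16
-39    -> 10 16 -39
-5     -> 10 16 -39 -5
-      -> 10 16 -34
/      -> 10 0
12     -> 10 0 12
*      -> 10 0
negate -> 10 0
-      -> 10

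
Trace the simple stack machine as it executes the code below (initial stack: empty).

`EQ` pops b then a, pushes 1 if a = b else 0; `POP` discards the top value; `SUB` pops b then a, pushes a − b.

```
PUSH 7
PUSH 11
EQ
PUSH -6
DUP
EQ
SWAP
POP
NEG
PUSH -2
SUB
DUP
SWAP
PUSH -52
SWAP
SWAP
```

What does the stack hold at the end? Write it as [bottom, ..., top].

[1, 1, -52]

PUSH 7    7
PUSH 11   7 11
EQ        0
PUSH -6   0 -6
DUP       0 -6 -6
EQ        0 1
SWAP      1 0
POP       1
NEG       -1
PUSH -2   -1 -2
SUB       1
DUP       1 1
SWAP      1 1
PUSH -52  1 1 -52
SWAP      1 -52 1
SWAP      1 1 -52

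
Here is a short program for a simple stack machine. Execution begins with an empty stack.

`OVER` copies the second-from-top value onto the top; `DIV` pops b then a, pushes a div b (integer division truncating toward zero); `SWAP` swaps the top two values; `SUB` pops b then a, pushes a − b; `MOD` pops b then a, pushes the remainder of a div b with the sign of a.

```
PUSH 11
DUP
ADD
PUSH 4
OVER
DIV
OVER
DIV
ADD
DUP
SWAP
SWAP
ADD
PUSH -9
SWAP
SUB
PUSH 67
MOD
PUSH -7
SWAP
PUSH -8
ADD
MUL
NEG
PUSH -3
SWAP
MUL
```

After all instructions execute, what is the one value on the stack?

1281

PUSH 11 : 11
DUP     : 11 11
ADD     : 22
PUSH 4  : 22 4
OVER    : 22 4 22
DIV     : 22 0
OVER    : 22 0 22
DIV     : 22 0
ADD     : 22
DUP     : 22 22
SWAP    : 22 22
SWAP    : 22 22
ADD     : 44
PUSH -9 : 44 -9
SWAP    : -9 44
SUB     : -53
PUSH 67 : -53 67
MOD     : -53
PUSH -7 : -53 -7
SWAP    : -7 -53
PUSH -8 : -7 -53 -8
ADD     : -7 -61
MUL     : 427
NEG     : -427
PUSH -3 : -427 -3
SWAP    : -3 -427
MUL     : 1281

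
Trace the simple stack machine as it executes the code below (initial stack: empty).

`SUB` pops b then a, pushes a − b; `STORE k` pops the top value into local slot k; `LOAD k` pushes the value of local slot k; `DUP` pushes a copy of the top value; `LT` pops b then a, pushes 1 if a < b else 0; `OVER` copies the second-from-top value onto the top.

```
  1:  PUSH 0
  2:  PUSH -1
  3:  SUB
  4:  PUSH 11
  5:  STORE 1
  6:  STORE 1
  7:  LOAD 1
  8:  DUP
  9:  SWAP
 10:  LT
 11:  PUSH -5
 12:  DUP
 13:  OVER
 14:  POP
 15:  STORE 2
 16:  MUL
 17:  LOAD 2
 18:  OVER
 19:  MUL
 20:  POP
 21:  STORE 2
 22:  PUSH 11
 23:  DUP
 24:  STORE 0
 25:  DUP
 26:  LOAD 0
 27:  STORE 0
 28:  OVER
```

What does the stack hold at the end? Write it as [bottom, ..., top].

PUSH 0  : 0
PUSH -1 : 0 -1
SUB     : 1
PUSH 11 : 1 11
STORE 1 : 1
STORE 1 : (empty)
LOAD 1  : 1
DUP     : 1 1
SWAP    : 1 1
LT      : 0
PUSH -5 : 0 -5
DUP     : 0 -5 -5
OVER    : 0 -5 -5 -5
POP     : 0 -5 -5
STORE 2 : 0 -5
MUL     : 0
LOAD 2  : 0 -5
OVER    : 0 -5 0
MUL     : 0 0
POP     : 0
STORE 2 : (empty)
PUSH 11 : 11
DUP     : 11 11
STORE 0 : 11
DUP     : 11 11
LOAD 0  : 11 11 11
STORE 0 : 11 11
OVER    : 11 11 11

[11, 11, 11]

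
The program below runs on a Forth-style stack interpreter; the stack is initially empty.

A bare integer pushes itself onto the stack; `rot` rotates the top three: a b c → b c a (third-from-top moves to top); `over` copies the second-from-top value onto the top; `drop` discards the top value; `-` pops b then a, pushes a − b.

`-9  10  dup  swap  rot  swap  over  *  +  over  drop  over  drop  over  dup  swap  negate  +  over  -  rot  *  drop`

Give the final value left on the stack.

-99

-9     : -9
10     : -9 10
dup    : -9 10 10
swap   : -9 10 10
rot    : 10 10 -9
swap   : 10 -9 10
over   : 10 -9 10 -9
*      : 10 -9 -90
+      : 10 -99
over   : 10 -99 10
drop   : 10 -99
over   : 10 -99 10
drop   : 10 -99
over   : 10 -99 10
dup    : 10 -99 10 10
swap   : 10 -99 10 10
negate : 10 -99 10 -10
+      : 10 -99 0
over   : 10 -99 0 -99
-      : 10 -99 99
rot    : -99 99 10
*      : -99 990
drop   : -99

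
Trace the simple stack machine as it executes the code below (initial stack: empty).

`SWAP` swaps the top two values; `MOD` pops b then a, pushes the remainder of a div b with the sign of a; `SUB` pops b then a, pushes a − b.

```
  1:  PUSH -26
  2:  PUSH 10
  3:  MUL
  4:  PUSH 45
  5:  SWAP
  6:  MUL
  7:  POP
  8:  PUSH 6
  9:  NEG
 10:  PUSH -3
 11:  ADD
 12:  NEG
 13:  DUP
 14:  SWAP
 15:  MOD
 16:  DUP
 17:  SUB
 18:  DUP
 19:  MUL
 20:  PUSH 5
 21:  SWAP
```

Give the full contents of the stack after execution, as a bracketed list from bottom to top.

[5, 0]

PUSH -26 -> -26
PUSH 10  -> -26 10
MUL      -> -260
PUSH 45  -> -260 45
SWAP     -> 45 -260
MUL      -> -11700
POP      -> (empty)
PUSH 6   -> 6
NEG      -> -6
PUSH -3  -> -6 -3
ADD      -> -9
NEG      -> 9
DUP      -> 9 9
SWAP     -> 9 9
MOD      -> 0
DUP      -> 0 0
SUB      -> 0
DUP      -> 0 0
MUL      -> 0
PUSH 5   -> 0 5
SWAP     -> 5 0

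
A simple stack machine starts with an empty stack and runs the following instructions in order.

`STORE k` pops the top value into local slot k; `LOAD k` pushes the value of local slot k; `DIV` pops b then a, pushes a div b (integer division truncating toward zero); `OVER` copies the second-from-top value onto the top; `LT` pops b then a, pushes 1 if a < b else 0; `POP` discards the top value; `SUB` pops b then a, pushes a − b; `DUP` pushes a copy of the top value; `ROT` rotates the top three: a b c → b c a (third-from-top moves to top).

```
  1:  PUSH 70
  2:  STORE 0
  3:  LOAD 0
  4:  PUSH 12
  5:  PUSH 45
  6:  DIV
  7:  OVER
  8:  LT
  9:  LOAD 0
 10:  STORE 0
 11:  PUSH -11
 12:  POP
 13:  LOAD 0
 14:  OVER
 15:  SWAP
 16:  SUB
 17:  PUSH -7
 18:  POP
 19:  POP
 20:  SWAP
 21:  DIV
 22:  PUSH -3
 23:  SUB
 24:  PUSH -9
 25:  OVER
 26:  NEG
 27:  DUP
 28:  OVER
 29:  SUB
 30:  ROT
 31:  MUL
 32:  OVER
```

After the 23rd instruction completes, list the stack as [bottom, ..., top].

[3]

PUSH 70  → [70]
STORE 0  → []
LOAD 0   → [70]
PUSH 12  → [70, 12]
PUSH 45  → [70, 12, 45]
DIV      → [70, 0]
OVER     → [70, 0, 70]
LT       → [70, 1]
LOAD 0   → [70, 1, 70]
STORE 0  → [70, 1]
PUSH -11 → [70, 1, -11]
POP      → [70, 1]
LOAD 0   → [70, 1, 70]
OVER     → [70, 1, 70, 1]
SWAP     → [70, 1, 1, 70]
SUB      → [70, 1, -69]
PUSH -7  → [70, 1, -69, -7]
POP      → [70, 1, -69]
POP      → [70, 1]
SWAP     → [1, 70]
DIV      → [0]
PUSH -3  → [0, -3]
SUB      → [3]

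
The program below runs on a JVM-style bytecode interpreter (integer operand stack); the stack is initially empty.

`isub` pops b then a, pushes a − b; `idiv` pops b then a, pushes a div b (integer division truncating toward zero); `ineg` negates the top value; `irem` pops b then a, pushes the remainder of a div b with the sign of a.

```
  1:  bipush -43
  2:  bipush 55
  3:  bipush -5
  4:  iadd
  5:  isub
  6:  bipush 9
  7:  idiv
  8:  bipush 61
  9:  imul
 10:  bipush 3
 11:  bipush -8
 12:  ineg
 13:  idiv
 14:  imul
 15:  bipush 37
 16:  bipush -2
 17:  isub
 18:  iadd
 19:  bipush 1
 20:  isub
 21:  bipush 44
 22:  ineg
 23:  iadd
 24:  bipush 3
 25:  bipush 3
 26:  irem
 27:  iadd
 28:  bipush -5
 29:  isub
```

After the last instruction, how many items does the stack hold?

bipush -43 → -43
bipush 55  → -43 55
bipush -5  → -43 55 -5
iadd       → -43 50
isub       → -93
bipush 9   → -93 9
idiv       → -10
bipush 61  → -10 61
imul       → -610
bipush 3   → -610 3
bipush -8  → -610 3 -8
ineg       → -610 3 8
idiv       → -610 0
imul       → 0
bipush 37  → 0 37
bipush -2  → 0 37 -2
isub       → 0 39
iadd       → 39
bipush 1   → 39 1
isub       → 38
bipush 44  → 38 44
ineg       → 38 -44
iadd       → -6
bipush 3   → -6 3
bipush 3   → -6 3 3
irem       → -6 0
iadd       → -6
bipush -5  → -6 -5
isub       → -1

1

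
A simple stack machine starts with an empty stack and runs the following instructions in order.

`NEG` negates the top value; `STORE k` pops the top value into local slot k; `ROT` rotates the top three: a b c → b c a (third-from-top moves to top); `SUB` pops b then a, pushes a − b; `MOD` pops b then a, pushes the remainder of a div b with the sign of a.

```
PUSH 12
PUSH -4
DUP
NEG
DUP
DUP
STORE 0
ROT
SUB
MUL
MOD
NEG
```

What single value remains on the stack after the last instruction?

-12

PUSH 12  12
PUSH -4  12 -4
DUP      12 -4 -4
NEG      12 -4 4
DUP      12 -4 4 4
DUP      12 -4 4 4 4
STORE 0  12 -4 4 4
ROT      12 4 4 -4
SUB      12 4 8
MUL      12 32
MOD      12
NEG      -12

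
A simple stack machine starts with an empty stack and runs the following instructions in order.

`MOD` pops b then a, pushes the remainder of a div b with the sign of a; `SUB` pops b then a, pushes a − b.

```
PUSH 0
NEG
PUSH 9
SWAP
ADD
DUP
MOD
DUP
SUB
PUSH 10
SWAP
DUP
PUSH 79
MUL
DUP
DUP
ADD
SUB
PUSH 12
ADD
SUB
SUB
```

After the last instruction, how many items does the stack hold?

PUSH 0  → [0]
NEG     → [0]
PUSH 9  → [0, 9]
SWAP    → [9, 0]
ADD     → [9]
DUP     → [9, 9]
MOD     → [0]
DUP     → [0, 0]
SUB     → [0]
PUSH 10 → [0, 10]
SWAP    → [10, 0]
DUP     → [10, 0, 0]
PUSH 79 → [10, 0, 0, 79]
MUL     → [10, 0, 0]
DUP     → [10, 0, 0, 0]
DUP     → [10, 0, 0, 0, 0]
ADD     → [10, 0, 0, 0]
SUB     → [10, 0, 0]
PUSH 12 → [10, 0, 0, 12]
ADD     → [10, 0, 12]
SUB     → [10, -12]
SUB     → [22]

1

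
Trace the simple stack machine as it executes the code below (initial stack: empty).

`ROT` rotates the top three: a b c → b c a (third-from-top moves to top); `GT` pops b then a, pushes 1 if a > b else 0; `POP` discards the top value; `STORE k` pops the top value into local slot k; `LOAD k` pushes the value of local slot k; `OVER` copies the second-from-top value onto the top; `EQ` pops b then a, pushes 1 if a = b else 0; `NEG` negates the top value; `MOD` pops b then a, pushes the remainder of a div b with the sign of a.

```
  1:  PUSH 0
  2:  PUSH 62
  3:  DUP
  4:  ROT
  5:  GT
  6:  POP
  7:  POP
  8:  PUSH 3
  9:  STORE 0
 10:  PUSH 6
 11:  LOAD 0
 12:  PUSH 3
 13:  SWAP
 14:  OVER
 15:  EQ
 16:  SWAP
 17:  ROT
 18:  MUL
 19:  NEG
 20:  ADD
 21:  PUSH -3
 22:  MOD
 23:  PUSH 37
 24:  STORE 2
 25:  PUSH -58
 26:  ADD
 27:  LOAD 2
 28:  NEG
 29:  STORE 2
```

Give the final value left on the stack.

PUSH 0   → 0
PUSH 62  → 0 62
DUP      → 0 62 62
ROT      → 62 62 0
GT       → 62 1
POP      → 62
POP      → (empty)
PUSH 3   → 3
STORE 0  → (empty)
PUSH 6   → 6
LOAD 0   → 6 3
PUSH 3   → 6 3 3
SWAP     → 6 3 3
OVER     → 6 3 3 3
EQ       → 6 3 1
SWAP     → 6 1 3
ROT      → 1 3 6
MUL      → 1 18
NEG      → 1 -18
ADD      → -17
PUSH -3  → -17 -3
MOD      → -2
PUSH 37  → -2 37
STORE 2  → -2
PUSH -58 → -2 -58
ADD      → -60
LOAD 2   → -60 37
NEG      → -60 -37
STORE 2  → -60

-60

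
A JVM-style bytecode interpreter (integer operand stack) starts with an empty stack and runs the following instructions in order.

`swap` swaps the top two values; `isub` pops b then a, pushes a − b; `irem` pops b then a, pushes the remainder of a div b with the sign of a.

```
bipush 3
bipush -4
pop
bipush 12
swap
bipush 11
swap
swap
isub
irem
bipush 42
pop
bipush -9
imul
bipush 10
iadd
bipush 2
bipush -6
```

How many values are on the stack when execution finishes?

bipush 3  -> 3
bipush -4 -> 3 -4
pop       -> 3
bipush 12 -> 3 12
swap      -> 12 3
bipush 11 -> 12 3 11
swap      -> 12 11 3
swap      -> 12 3 11
isub      -> 12 -8
irem      -> 4
bipush 42 -> 4 42
pop       -> 4
bipush -9 -> 4 -9
imul      -> -36
bipush 10 -> -36 10
iadd      -> -26
bipush 2  -> -26 2
bipush -6 -> -26 2 -6

3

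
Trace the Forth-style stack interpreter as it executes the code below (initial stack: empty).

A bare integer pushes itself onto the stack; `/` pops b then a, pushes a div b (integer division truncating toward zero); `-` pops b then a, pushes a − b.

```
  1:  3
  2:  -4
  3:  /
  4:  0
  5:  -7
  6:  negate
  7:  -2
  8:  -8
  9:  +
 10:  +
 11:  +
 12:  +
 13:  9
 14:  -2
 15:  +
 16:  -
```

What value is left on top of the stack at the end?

3      → [3]
-4     → [3, -4]
/      → [0]
0      → [0, 0]
-7     → [0, 0, -7]
negate → [0, 0, 7]
-2     → [0, 0, 7, -2]
-8     → [0, 0, 7, -2, -8]
+      → [0, 0, 7, -10]
+      → [0, 0, -3]
+      → [0, -3]
+      → [-3]
9      → [-3, 9]
-2     → [-3, 9, -2]
+      → [-3, 7]
-      → [-10]

-10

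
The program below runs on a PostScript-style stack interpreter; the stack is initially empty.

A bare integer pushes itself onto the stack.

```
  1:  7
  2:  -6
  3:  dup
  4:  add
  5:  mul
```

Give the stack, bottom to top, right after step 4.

[7, -12]

7   : [7]
-6  : [7, -6]
dup : [7, -6, -6]
add : [7, -12]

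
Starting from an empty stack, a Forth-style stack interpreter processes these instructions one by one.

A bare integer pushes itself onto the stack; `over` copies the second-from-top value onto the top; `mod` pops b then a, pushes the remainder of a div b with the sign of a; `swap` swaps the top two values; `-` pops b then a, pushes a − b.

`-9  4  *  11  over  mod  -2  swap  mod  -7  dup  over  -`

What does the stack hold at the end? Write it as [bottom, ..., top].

-9   : [-9]
4    : [-9, 4]
*    : [-36]
11   : [-36, 11]
over : [-36, 11, -36]
mod  : [-36, 11]
-2   : [-36, 11, -2]
swap : [-36, -2, 11]
mod  : [-36, -2]
-7   : [-36, -2, -7]
dup  : [-36, -2, -7, -7]
over : [-36, -2, -7, -7, -7]
-    : [-36, -2, -7, 0]

[-36, -2, -7, 0]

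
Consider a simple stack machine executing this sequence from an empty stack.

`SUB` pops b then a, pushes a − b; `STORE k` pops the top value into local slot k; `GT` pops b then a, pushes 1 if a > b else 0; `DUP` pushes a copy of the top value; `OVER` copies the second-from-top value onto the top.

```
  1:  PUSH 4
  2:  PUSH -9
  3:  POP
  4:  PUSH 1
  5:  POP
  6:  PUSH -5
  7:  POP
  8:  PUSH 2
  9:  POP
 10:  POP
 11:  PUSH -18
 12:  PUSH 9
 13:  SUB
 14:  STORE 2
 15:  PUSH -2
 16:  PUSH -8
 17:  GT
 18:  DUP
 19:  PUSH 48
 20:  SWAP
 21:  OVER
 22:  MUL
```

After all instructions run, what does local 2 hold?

PUSH 4   -> 4
PUSH -9  -> 4 -9
POP      -> 4
PUSH 1   -> 4 1
POP      -> 4
PUSH -5  -> 4 -5
POP      -> 4
PUSH 2   -> 4 2
POP      -> 4
POP      -> (empty)
PUSH -18 -> -18
PUSH 9   -> -18 9
SUB      -> -27
STORE 2  -> (empty)
PUSH -2  -> -2
PUSH -8  -> -2 -8
GT       -> 1
DUP      -> 1 1
PUSH 48  -> 1 1 48
SWAP     -> 1 48 1
OVER     -> 1 48 1 48
MUL      -> 1 48 48

-27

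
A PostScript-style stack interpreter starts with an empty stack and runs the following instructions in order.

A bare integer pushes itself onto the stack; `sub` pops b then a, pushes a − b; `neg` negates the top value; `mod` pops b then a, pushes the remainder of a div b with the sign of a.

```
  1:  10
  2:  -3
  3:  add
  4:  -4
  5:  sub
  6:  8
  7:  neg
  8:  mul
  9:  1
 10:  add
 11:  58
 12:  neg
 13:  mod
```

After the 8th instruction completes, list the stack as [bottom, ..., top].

10  : 10
-3  : 10 -3
add : 7
-4  : 7 -4
sub : 11
8   : 11 8
neg : 11 -8
mul : -88

[-88]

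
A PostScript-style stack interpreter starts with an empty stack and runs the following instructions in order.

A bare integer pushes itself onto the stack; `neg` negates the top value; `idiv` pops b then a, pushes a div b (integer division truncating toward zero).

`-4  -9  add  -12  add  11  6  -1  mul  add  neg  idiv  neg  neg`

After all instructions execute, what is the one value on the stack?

-4   -> [-4]
-9   -> [-4, -9]
add  -> [-13]
-12  -> [-13, -12]
add  -> [-25]
11   -> [-25, 11]
6    -> [-25, 11, 6]
-1   -> [-25, 11, 6, -1]
mul  -> [-25, 11, -6]
add  -> [-25, 5]
neg  -> [-25, -5]
idiv -> [5]
neg  -> [-5]
neg  -> [5]

5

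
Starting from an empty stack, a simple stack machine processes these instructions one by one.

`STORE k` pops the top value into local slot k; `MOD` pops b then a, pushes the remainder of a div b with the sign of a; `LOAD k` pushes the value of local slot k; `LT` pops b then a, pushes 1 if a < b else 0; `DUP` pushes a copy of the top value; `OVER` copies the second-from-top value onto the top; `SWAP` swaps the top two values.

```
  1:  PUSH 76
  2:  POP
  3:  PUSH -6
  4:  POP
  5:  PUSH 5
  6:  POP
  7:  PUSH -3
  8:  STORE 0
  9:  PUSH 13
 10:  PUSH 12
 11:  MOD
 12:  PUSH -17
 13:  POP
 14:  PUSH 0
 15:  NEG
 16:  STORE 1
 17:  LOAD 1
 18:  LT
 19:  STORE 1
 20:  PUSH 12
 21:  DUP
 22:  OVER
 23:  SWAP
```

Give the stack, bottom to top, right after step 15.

PUSH 76   76
POP       (empty)
PUSH -6   -6
POP       (empty)
PUSH 5    5
POP       (empty)
PUSH -3   -3
STORE 0   (empty)
PUSH 13   13
PUSH 12   13 12
MOD       1
PUSH -17  1 -17
POP       1
PUSH 0    1 0
NEG       1 0

[1, 0]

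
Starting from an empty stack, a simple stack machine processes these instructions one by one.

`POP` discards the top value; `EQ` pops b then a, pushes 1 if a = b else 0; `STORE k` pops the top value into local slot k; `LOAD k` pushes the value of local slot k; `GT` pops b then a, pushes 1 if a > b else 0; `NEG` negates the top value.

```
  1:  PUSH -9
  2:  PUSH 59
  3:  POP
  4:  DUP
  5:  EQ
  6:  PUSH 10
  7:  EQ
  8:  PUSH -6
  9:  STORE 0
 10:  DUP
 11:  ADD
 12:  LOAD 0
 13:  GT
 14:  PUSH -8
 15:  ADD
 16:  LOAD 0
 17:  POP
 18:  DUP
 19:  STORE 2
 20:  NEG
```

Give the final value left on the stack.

PUSH -9 → -9
PUSH 59 → -9 59
POP     → -9
DUP     → -9 -9
EQ      → 1
PUSH 10 → 1 10
EQ      → 0
PUSH -6 → 0 -6
STORE 0 → 0
DUP     → 0 0
ADD     → 0
LOAD 0  → 0 -6
GT      → 1
PUSH -8 → 1 -8
ADD     → -7
LOAD 0  → -7 -6
POP     → -7
DUP     → -7 -7
STORE 2 → -7
NEG     → 7

7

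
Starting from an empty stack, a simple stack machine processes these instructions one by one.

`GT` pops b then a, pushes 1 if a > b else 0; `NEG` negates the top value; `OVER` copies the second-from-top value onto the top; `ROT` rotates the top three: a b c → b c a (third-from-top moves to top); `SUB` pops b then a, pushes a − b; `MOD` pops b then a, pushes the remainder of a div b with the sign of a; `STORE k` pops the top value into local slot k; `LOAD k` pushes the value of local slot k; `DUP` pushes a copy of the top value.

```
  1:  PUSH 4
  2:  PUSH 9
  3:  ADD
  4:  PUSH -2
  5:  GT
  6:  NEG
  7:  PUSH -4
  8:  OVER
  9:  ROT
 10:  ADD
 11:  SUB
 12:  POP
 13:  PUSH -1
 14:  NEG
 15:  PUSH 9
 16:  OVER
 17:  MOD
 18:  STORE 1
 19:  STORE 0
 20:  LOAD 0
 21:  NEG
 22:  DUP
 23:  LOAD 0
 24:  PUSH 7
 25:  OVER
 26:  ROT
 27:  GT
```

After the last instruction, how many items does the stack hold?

PUSH 4   4
PUSH 9   4 9
ADD      13
PUSH -2  13 -2
GT       1
NEG      -1
PUSH -4  -1 -4
OVER     -1 -4 -1
ROT      -4 -1 -1
ADD      -4 -2
SUB      -2
POP      (empty)
PUSH -1  -1
NEG      1
PUSH 9   1 9
OVER     1 9 1
MOD      1 0
STORE 1  1
STORE 0  (empty)
LOAD 0   1
NEG      -1
DUP      -1 -1
LOAD 0   -1 -1 1
PUSH 7   -1 -1 1 7
OVER     -1 -1 1 7 1
ROT      -1 -1 7 1 1
GT       -1 -1 7 0

4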